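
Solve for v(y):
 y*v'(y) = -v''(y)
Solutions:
 v(y) = C1 + C2*erf(sqrt(2)*y/2)


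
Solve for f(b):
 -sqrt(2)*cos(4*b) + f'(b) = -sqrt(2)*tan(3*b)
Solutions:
 f(b) = C1 + sqrt(2)*log(cos(3*b))/3 + sqrt(2)*sin(4*b)/4


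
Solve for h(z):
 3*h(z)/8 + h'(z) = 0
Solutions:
 h(z) = C1*exp(-3*z/8)


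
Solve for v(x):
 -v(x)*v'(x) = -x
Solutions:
 v(x) = -sqrt(C1 + x^2)
 v(x) = sqrt(C1 + x^2)


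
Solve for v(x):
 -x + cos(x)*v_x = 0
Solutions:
 v(x) = C1 + Integral(x/cos(x), x)


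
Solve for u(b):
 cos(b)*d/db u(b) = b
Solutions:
 u(b) = C1 + Integral(b/cos(b), b)


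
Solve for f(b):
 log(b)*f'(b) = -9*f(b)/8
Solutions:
 f(b) = C1*exp(-9*li(b)/8)


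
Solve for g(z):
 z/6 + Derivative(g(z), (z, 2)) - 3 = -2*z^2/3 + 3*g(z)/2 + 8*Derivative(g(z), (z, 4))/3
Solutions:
 g(z) = 4*z^2/9 + z/9 + (C1*sin(sqrt(3)*z*sin(atan(sqrt(15))/2)/2) + C2*cos(sqrt(3)*z*sin(atan(sqrt(15))/2)/2))*exp(-sqrt(3)*z*cos(atan(sqrt(15))/2)/2) + (C3*sin(sqrt(3)*z*sin(atan(sqrt(15))/2)/2) + C4*cos(sqrt(3)*z*sin(atan(sqrt(15))/2)/2))*exp(sqrt(3)*z*cos(atan(sqrt(15))/2)/2) - 38/27


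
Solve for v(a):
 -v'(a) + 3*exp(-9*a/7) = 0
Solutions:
 v(a) = C1 - 7*exp(-9*a/7)/3


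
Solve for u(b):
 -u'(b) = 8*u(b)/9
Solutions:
 u(b) = C1*exp(-8*b/9)


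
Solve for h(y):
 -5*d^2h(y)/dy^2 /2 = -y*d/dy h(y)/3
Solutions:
 h(y) = C1 + C2*erfi(sqrt(15)*y/15)


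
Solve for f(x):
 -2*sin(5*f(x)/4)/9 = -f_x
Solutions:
 -2*x/9 + 2*log(cos(5*f(x)/4) - 1)/5 - 2*log(cos(5*f(x)/4) + 1)/5 = C1


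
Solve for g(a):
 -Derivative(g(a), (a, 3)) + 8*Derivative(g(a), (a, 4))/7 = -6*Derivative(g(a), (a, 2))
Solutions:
 g(a) = C1 + C2*a + (C3*sin(sqrt(1295)*a/16) + C4*cos(sqrt(1295)*a/16))*exp(7*a/16)


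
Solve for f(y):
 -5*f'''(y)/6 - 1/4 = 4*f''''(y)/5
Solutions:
 f(y) = C1 + C2*y + C3*y^2 + C4*exp(-25*y/24) - y^3/20


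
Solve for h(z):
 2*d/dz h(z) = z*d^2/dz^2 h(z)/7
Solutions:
 h(z) = C1 + C2*z^15


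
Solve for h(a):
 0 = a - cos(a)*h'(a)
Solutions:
 h(a) = C1 + Integral(a/cos(a), a)


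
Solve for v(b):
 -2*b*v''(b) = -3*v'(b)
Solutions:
 v(b) = C1 + C2*b^(5/2)


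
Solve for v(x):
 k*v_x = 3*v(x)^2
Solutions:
 v(x) = -k/(C1*k + 3*x)


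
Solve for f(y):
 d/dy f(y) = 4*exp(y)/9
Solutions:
 f(y) = C1 + 4*exp(y)/9


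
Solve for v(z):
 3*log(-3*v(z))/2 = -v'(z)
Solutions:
 2*Integral(1/(log(-_y) + log(3)), (_y, v(z)))/3 = C1 - z


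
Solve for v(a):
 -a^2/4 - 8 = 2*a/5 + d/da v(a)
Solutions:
 v(a) = C1 - a^3/12 - a^2/5 - 8*a


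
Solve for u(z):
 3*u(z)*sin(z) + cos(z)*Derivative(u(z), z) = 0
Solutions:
 u(z) = C1*cos(z)^3


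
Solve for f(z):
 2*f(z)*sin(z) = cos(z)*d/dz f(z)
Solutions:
 f(z) = C1/cos(z)^2


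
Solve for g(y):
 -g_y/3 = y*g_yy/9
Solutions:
 g(y) = C1 + C2/y^2


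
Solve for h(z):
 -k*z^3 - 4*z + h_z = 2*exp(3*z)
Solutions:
 h(z) = C1 + k*z^4/4 + 2*z^2 + 2*exp(3*z)/3


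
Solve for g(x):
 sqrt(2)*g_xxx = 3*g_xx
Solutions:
 g(x) = C1 + C2*x + C3*exp(3*sqrt(2)*x/2)


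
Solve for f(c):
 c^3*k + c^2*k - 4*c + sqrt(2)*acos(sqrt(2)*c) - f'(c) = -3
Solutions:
 f(c) = C1 + c^4*k/4 + c^3*k/3 - 2*c^2 + 3*c + sqrt(2)*(c*acos(sqrt(2)*c) - sqrt(2)*sqrt(1 - 2*c^2)/2)


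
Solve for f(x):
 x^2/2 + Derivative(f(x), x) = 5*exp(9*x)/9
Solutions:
 f(x) = C1 - x^3/6 + 5*exp(9*x)/81


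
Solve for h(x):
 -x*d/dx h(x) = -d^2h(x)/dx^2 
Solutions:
 h(x) = C1 + C2*erfi(sqrt(2)*x/2)


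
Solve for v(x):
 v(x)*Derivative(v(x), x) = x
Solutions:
 v(x) = -sqrt(C1 + x^2)
 v(x) = sqrt(C1 + x^2)


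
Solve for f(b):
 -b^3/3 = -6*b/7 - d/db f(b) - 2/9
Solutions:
 f(b) = C1 + b^4/12 - 3*b^2/7 - 2*b/9


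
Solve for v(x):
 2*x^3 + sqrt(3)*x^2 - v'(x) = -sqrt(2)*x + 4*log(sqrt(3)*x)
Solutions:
 v(x) = C1 + x^4/2 + sqrt(3)*x^3/3 + sqrt(2)*x^2/2 - 4*x*log(x) - x*log(9) + 4*x


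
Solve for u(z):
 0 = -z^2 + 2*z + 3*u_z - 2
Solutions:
 u(z) = C1 + z^3/9 - z^2/3 + 2*z/3


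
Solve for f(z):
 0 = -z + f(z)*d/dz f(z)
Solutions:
 f(z) = -sqrt(C1 + z^2)
 f(z) = sqrt(C1 + z^2)


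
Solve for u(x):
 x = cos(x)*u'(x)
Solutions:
 u(x) = C1 + Integral(x/cos(x), x)


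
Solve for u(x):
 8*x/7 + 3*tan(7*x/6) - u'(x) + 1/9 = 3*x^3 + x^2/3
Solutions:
 u(x) = C1 - 3*x^4/4 - x^3/9 + 4*x^2/7 + x/9 - 18*log(cos(7*x/6))/7


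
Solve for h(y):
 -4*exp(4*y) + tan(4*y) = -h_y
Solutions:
 h(y) = C1 + exp(4*y) + log(cos(4*y))/4


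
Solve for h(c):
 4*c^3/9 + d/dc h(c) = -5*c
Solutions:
 h(c) = C1 - c^4/9 - 5*c^2/2


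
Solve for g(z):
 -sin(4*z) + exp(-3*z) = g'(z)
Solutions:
 g(z) = C1 + cos(4*z)/4 - exp(-3*z)/3


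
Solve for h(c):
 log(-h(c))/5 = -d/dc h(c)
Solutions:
 -li(-h(c)) = C1 - c/5


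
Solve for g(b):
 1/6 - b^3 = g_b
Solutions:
 g(b) = C1 - b^4/4 + b/6


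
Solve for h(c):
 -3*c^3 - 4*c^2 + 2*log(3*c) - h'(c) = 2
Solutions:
 h(c) = C1 - 3*c^4/4 - 4*c^3/3 + 2*c*log(c) - 4*c + 2*c*log(3)


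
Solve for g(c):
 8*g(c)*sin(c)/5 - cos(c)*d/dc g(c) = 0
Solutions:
 g(c) = C1/cos(c)^(8/5)


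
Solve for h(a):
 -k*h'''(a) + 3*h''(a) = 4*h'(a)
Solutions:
 h(a) = C1 + C2*exp(a*(3 - sqrt(9 - 16*k))/(2*k)) + C3*exp(a*(sqrt(9 - 16*k) + 3)/(2*k))


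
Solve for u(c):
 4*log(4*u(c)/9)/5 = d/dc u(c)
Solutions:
 -5*Integral(1/(log(_y) - 2*log(3) + 2*log(2)), (_y, u(c)))/4 = C1 - c


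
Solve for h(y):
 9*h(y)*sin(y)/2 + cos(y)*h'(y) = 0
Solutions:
 h(y) = C1*cos(y)^(9/2)


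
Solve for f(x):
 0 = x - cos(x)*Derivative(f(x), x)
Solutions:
 f(x) = C1 + Integral(x/cos(x), x)


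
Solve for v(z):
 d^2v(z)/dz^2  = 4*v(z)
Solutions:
 v(z) = C1*exp(-2*z) + C2*exp(2*z)


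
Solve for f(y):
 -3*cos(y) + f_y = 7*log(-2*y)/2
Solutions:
 f(y) = C1 + 7*y*log(-y)/2 - 7*y/2 + 7*y*log(2)/2 + 3*sin(y)


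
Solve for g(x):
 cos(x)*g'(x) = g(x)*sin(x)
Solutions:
 g(x) = C1/cos(x)


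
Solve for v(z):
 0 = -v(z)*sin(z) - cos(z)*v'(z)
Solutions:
 v(z) = C1*cos(z)


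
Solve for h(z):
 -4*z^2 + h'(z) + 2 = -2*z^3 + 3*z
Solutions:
 h(z) = C1 - z^4/2 + 4*z^3/3 + 3*z^2/2 - 2*z


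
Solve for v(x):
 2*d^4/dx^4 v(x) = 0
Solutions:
 v(x) = C1 + C2*x + C3*x^2 + C4*x^3


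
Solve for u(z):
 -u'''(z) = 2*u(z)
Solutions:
 u(z) = C3*exp(-2^(1/3)*z) + (C1*sin(2^(1/3)*sqrt(3)*z/2) + C2*cos(2^(1/3)*sqrt(3)*z/2))*exp(2^(1/3)*z/2)


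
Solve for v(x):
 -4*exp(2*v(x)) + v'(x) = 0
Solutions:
 v(x) = log(-sqrt(-1/(C1 + 4*x))) - log(2)/2
 v(x) = log(-1/(C1 + 4*x))/2 - log(2)/2


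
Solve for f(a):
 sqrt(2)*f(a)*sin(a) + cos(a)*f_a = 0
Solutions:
 f(a) = C1*cos(a)^(sqrt(2))


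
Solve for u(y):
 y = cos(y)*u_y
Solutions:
 u(y) = C1 + Integral(y/cos(y), y)


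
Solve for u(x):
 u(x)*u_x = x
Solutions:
 u(x) = -sqrt(C1 + x^2)
 u(x) = sqrt(C1 + x^2)


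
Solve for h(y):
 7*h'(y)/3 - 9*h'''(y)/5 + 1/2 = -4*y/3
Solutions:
 h(y) = C1 + C2*exp(-sqrt(105)*y/9) + C3*exp(sqrt(105)*y/9) - 2*y^2/7 - 3*y/14


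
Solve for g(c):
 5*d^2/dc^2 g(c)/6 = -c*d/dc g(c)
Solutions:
 g(c) = C1 + C2*erf(sqrt(15)*c/5)


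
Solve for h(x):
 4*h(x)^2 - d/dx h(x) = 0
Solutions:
 h(x) = -1/(C1 + 4*x)


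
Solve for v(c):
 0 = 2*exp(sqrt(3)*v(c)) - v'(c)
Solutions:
 v(c) = sqrt(3)*(2*log(-1/(C1 + 2*c)) - log(3))/6


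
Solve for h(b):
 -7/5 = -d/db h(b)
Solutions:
 h(b) = C1 + 7*b/5


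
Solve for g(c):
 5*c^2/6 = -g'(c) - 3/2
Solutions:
 g(c) = C1 - 5*c^3/18 - 3*c/2


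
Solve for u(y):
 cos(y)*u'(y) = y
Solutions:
 u(y) = C1 + Integral(y/cos(y), y)


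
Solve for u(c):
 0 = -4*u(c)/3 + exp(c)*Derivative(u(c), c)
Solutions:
 u(c) = C1*exp(-4*exp(-c)/3)


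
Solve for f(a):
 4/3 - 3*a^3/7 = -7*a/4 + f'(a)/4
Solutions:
 f(a) = C1 - 3*a^4/7 + 7*a^2/2 + 16*a/3


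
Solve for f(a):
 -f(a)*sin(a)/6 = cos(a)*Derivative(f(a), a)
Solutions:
 f(a) = C1*cos(a)^(1/6)


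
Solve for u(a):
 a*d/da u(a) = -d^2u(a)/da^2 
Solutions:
 u(a) = C1 + C2*erf(sqrt(2)*a/2)


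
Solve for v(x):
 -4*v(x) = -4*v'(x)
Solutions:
 v(x) = C1*exp(x)


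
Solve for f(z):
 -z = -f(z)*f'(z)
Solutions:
 f(z) = -sqrt(C1 + z^2)
 f(z) = sqrt(C1 + z^2)


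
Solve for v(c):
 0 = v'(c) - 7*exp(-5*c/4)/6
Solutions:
 v(c) = C1 - 14*exp(-5*c/4)/15


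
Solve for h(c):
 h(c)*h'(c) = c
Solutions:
 h(c) = -sqrt(C1 + c^2)
 h(c) = sqrt(C1 + c^2)


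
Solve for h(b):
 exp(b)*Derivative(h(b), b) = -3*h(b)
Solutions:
 h(b) = C1*exp(3*exp(-b))


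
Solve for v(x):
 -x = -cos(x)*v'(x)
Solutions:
 v(x) = C1 + Integral(x/cos(x), x)


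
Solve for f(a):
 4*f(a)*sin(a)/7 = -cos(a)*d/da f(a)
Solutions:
 f(a) = C1*cos(a)^(4/7)


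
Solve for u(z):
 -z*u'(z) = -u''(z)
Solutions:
 u(z) = C1 + C2*erfi(sqrt(2)*z/2)


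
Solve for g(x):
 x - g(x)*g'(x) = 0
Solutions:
 g(x) = -sqrt(C1 + x^2)
 g(x) = sqrt(C1 + x^2)


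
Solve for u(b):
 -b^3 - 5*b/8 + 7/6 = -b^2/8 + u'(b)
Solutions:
 u(b) = C1 - b^4/4 + b^3/24 - 5*b^2/16 + 7*b/6


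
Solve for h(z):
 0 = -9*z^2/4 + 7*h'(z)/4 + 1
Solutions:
 h(z) = C1 + 3*z^3/7 - 4*z/7


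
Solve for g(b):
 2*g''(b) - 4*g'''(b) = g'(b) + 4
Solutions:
 g(b) = C1 - 4*b + (C2*sin(sqrt(3)*b/4) + C3*cos(sqrt(3)*b/4))*exp(b/4)


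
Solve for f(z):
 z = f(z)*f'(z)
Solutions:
 f(z) = -sqrt(C1 + z^2)
 f(z) = sqrt(C1 + z^2)


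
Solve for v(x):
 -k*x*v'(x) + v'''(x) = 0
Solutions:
 v(x) = C1 + Integral(C2*airyai(k^(1/3)*x) + C3*airybi(k^(1/3)*x), x)


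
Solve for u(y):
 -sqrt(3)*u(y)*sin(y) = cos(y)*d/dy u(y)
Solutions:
 u(y) = C1*cos(y)^(sqrt(3))


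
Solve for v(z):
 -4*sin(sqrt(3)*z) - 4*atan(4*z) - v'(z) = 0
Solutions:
 v(z) = C1 - 4*z*atan(4*z) + log(16*z^2 + 1)/2 + 4*sqrt(3)*cos(sqrt(3)*z)/3


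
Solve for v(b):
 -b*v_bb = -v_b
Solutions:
 v(b) = C1 + C2*b^2


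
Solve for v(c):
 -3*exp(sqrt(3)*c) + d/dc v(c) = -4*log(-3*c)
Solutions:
 v(c) = C1 - 4*c*log(-c) + 4*c*(1 - log(3)) + sqrt(3)*exp(sqrt(3)*c)


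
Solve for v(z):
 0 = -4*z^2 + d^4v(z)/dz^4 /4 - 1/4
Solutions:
 v(z) = C1 + C2*z + C3*z^2 + C4*z^3 + 2*z^6/45 + z^4/24


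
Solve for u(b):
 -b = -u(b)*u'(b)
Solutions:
 u(b) = -sqrt(C1 + b^2)
 u(b) = sqrt(C1 + b^2)


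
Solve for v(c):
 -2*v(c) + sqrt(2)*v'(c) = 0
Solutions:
 v(c) = C1*exp(sqrt(2)*c)


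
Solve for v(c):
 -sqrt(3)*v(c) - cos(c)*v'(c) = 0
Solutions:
 v(c) = C1*(sin(c) - 1)^(sqrt(3)/2)/(sin(c) + 1)^(sqrt(3)/2)


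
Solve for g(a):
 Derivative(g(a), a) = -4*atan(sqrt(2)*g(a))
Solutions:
 Integral(1/atan(sqrt(2)*_y), (_y, g(a))) = C1 - 4*a


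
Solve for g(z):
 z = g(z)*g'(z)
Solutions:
 g(z) = -sqrt(C1 + z^2)
 g(z) = sqrt(C1 + z^2)


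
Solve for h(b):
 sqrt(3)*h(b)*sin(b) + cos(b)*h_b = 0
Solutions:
 h(b) = C1*cos(b)^(sqrt(3))


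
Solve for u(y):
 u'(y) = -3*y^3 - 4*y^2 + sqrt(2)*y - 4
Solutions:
 u(y) = C1 - 3*y^4/4 - 4*y^3/3 + sqrt(2)*y^2/2 - 4*y


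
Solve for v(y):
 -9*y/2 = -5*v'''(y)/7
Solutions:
 v(y) = C1 + C2*y + C3*y^2 + 21*y^4/80


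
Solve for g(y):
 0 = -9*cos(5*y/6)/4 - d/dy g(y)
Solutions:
 g(y) = C1 - 27*sin(5*y/6)/10


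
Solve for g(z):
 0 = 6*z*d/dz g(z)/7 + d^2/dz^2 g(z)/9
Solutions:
 g(z) = C1 + C2*erf(3*sqrt(21)*z/7)


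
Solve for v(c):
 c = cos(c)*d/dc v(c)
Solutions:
 v(c) = C1 + Integral(c/cos(c), c)


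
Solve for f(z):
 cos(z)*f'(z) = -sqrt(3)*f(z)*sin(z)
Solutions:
 f(z) = C1*cos(z)^(sqrt(3))


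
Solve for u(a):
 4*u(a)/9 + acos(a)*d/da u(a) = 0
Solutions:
 u(a) = C1*exp(-4*Integral(1/acos(a), a)/9)


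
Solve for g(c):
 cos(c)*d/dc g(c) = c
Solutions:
 g(c) = C1 + Integral(c/cos(c), c)


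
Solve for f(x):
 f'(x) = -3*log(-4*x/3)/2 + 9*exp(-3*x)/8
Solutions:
 f(x) = C1 - 3*x*log(-x)/2 + x*(-3*log(2) + 3/2 + 3*log(3)/2) - 3*exp(-3*x)/8


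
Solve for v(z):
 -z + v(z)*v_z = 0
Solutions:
 v(z) = -sqrt(C1 + z^2)
 v(z) = sqrt(C1 + z^2)


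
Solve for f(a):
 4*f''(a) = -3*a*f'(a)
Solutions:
 f(a) = C1 + C2*erf(sqrt(6)*a/4)


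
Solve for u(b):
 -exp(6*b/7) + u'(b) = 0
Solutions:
 u(b) = C1 + 7*exp(6*b/7)/6


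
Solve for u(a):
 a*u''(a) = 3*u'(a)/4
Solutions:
 u(a) = C1 + C2*a^(7/4)


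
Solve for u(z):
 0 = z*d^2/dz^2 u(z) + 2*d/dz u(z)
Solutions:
 u(z) = C1 + C2/z


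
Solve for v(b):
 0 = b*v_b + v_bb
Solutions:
 v(b) = C1 + C2*erf(sqrt(2)*b/2)


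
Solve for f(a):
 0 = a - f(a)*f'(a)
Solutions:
 f(a) = -sqrt(C1 + a^2)
 f(a) = sqrt(C1 + a^2)


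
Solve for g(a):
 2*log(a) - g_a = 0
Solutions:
 g(a) = C1 + 2*a*log(a) - 2*a


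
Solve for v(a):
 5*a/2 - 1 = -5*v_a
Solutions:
 v(a) = C1 - a^2/4 + a/5


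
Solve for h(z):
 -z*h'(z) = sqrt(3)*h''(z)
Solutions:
 h(z) = C1 + C2*erf(sqrt(2)*3^(3/4)*z/6)


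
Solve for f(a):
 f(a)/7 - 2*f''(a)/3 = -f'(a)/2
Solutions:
 f(a) = C1*exp(a*(21 - sqrt(1113))/56) + C2*exp(a*(21 + sqrt(1113))/56)


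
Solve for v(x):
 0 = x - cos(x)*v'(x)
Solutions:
 v(x) = C1 + Integral(x/cos(x), x)


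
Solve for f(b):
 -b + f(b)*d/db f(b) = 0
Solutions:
 f(b) = -sqrt(C1 + b^2)
 f(b) = sqrt(C1 + b^2)


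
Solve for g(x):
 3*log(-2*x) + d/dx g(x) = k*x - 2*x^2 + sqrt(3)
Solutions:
 g(x) = C1 + k*x^2/2 - 2*x^3/3 - 3*x*log(-x) + x*(-3*log(2) + sqrt(3) + 3)


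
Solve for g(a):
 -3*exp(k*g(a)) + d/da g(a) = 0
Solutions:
 g(a) = Piecewise((log(-1/(C1*k + 3*a*k))/k, Ne(k, 0)), (nan, True))
 g(a) = Piecewise((C1 + 3*a, Eq(k, 0)), (nan, True))


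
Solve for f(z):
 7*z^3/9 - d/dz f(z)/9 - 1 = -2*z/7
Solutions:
 f(z) = C1 + 7*z^4/4 + 9*z^2/7 - 9*z


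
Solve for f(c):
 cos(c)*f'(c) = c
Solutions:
 f(c) = C1 + Integral(c/cos(c), c)


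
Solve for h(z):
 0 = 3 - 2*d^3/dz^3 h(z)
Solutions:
 h(z) = C1 + C2*z + C3*z^2 + z^3/4


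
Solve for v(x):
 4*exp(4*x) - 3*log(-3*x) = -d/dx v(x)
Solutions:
 v(x) = C1 + 3*x*log(-x) + 3*x*(-1 + log(3)) - exp(4*x)


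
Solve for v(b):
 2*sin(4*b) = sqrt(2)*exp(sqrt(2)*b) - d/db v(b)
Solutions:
 v(b) = C1 + exp(sqrt(2)*b) + cos(4*b)/2


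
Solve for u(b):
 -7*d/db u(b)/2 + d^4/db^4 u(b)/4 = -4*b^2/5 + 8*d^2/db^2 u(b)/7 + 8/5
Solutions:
 u(b) = C1 + C2*exp(-b*(32/(sqrt(8841441)/441 + 7)^(1/3) + 21*(sqrt(8841441)/441 + 7)^(1/3))/42)*sin(sqrt(3)*b*(-21*(sqrt(8841441)/441 + 7)^(1/3) + 32/(sqrt(8841441)/441 + 7)^(1/3))/42) + C3*exp(-b*(32/(sqrt(8841441)/441 + 7)^(1/3) + 21*(sqrt(8841441)/441 + 7)^(1/3))/42)*cos(sqrt(3)*b*(-21*(sqrt(8841441)/441 + 7)^(1/3) + 32/(sqrt(8841441)/441 + 7)^(1/3))/42) + C4*exp(b*(32/(21*(sqrt(8841441)/441 + 7)^(1/3)) + (sqrt(8841441)/441 + 7)^(1/3))) + 8*b^3/105 - 128*b^2/1715 - 6864*b/16807


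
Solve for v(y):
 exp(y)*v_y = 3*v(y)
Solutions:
 v(y) = C1*exp(-3*exp(-y))


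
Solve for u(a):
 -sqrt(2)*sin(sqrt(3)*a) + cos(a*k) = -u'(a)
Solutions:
 u(a) = C1 - sqrt(6)*cos(sqrt(3)*a)/3 - sin(a*k)/k


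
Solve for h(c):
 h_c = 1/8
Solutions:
 h(c) = C1 + c/8


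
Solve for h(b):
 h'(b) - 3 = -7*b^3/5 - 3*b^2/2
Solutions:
 h(b) = C1 - 7*b^4/20 - b^3/2 + 3*b


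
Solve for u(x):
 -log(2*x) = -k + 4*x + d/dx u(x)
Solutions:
 u(x) = C1 + k*x - 2*x^2 - x*log(x) - x*log(2) + x


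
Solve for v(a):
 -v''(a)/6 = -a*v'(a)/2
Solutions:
 v(a) = C1 + C2*erfi(sqrt(6)*a/2)


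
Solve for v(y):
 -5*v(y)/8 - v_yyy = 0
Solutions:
 v(y) = C3*exp(-5^(1/3)*y/2) + (C1*sin(sqrt(3)*5^(1/3)*y/4) + C2*cos(sqrt(3)*5^(1/3)*y/4))*exp(5^(1/3)*y/4)


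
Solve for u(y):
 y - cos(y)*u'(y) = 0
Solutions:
 u(y) = C1 + Integral(y/cos(y), y)


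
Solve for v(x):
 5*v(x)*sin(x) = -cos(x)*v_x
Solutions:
 v(x) = C1*cos(x)^5


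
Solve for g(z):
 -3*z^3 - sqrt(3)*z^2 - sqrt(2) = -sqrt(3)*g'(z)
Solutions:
 g(z) = C1 + sqrt(3)*z^4/4 + z^3/3 + sqrt(6)*z/3


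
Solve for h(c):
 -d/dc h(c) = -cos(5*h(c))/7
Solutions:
 -c/7 - log(sin(5*h(c)) - 1)/10 + log(sin(5*h(c)) + 1)/10 = C1


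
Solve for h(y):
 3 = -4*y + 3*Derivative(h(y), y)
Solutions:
 h(y) = C1 + 2*y^2/3 + y


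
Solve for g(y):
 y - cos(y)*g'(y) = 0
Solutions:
 g(y) = C1 + Integral(y/cos(y), y)


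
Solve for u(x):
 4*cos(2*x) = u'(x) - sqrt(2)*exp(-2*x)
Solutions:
 u(x) = C1 + 2*sin(2*x) - sqrt(2)*exp(-2*x)/2


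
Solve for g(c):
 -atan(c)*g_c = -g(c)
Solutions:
 g(c) = C1*exp(Integral(1/atan(c), c))


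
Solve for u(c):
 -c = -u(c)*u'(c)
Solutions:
 u(c) = -sqrt(C1 + c^2)
 u(c) = sqrt(C1 + c^2)


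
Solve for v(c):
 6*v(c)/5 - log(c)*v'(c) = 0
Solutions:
 v(c) = C1*exp(6*li(c)/5)


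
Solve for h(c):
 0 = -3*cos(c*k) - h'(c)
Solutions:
 h(c) = C1 - 3*sin(c*k)/k


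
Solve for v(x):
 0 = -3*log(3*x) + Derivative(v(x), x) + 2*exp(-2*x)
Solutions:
 v(x) = C1 + 3*x*log(x) + 3*x*(-1 + log(3)) + exp(-2*x)


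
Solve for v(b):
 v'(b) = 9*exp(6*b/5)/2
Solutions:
 v(b) = C1 + 15*exp(6*b/5)/4


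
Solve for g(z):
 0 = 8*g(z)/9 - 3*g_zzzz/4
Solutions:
 g(z) = C1*exp(-2*6^(1/4)*z/3) + C2*exp(2*6^(1/4)*z/3) + C3*sin(2*6^(1/4)*z/3) + C4*cos(2*6^(1/4)*z/3)


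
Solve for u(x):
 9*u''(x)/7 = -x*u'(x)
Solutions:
 u(x) = C1 + C2*erf(sqrt(14)*x/6)


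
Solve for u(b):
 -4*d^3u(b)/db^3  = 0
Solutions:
 u(b) = C1 + C2*b + C3*b^2


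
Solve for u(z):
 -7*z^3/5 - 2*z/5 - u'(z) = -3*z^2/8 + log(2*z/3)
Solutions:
 u(z) = C1 - 7*z^4/20 + z^3/8 - z^2/5 - z*log(z) + z*log(3/2) + z


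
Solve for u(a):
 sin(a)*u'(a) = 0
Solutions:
 u(a) = C1


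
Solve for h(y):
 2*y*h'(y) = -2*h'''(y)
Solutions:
 h(y) = C1 + Integral(C2*airyai(-y) + C3*airybi(-y), y)


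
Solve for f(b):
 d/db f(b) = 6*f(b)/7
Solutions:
 f(b) = C1*exp(6*b/7)


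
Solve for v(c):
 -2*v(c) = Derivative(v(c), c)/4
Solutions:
 v(c) = C1*exp(-8*c)


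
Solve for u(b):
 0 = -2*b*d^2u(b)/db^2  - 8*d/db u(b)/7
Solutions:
 u(b) = C1 + C2*b^(3/7)


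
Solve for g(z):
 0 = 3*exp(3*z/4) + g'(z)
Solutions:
 g(z) = C1 - 4*exp(3*z/4)


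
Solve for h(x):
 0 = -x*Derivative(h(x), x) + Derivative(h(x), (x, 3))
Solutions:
 h(x) = C1 + Integral(C2*airyai(x) + C3*airybi(x), x)


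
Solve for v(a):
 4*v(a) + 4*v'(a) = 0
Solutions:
 v(a) = C1*exp(-a)


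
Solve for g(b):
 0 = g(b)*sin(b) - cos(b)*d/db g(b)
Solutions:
 g(b) = C1/cos(b)


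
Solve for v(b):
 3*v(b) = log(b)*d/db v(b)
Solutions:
 v(b) = C1*exp(3*li(b))


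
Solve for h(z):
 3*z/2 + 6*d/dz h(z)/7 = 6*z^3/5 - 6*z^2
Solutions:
 h(z) = C1 + 7*z^4/20 - 7*z^3/3 - 7*z^2/8


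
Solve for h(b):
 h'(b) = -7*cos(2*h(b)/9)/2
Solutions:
 7*b/2 - 9*log(sin(2*h(b)/9) - 1)/4 + 9*log(sin(2*h(b)/9) + 1)/4 = C1


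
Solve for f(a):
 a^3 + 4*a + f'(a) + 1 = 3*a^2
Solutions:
 f(a) = C1 - a^4/4 + a^3 - 2*a^2 - a


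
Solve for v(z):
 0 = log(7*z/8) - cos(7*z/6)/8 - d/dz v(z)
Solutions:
 v(z) = C1 + z*log(z) - 3*z*log(2) - z + z*log(7) - 3*sin(7*z/6)/28


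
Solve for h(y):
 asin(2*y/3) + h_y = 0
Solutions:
 h(y) = C1 - y*asin(2*y/3) - sqrt(9 - 4*y^2)/2


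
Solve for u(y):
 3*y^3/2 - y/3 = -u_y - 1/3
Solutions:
 u(y) = C1 - 3*y^4/8 + y^2/6 - y/3


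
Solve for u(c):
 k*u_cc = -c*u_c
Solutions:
 u(c) = C1 + C2*sqrt(k)*erf(sqrt(2)*c*sqrt(1/k)/2)


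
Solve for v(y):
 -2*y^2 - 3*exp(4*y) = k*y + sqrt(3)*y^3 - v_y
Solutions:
 v(y) = C1 + k*y^2/2 + sqrt(3)*y^4/4 + 2*y^3/3 + 3*exp(4*y)/4


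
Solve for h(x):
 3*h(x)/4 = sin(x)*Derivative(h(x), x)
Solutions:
 h(x) = C1*(cos(x) - 1)^(3/8)/(cos(x) + 1)^(3/8)


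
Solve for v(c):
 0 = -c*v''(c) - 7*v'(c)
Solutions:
 v(c) = C1 + C2/c^6


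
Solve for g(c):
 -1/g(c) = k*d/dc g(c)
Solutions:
 g(c) = -sqrt(C1 - 2*c/k)
 g(c) = sqrt(C1 - 2*c/k)


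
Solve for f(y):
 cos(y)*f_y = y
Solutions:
 f(y) = C1 + Integral(y/cos(y), y)


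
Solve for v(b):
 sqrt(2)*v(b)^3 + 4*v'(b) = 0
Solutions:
 v(b) = -sqrt(2)*sqrt(-1/(C1 - sqrt(2)*b))
 v(b) = sqrt(2)*sqrt(-1/(C1 - sqrt(2)*b))


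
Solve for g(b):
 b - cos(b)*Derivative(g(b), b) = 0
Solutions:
 g(b) = C1 + Integral(b/cos(b), b)


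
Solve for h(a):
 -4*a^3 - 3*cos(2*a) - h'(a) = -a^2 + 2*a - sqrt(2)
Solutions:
 h(a) = C1 - a^4 + a^3/3 - a^2 + sqrt(2)*a - 3*sin(2*a)/2


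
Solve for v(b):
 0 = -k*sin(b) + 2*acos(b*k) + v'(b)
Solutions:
 v(b) = C1 - k*cos(b) - 2*Piecewise((b*acos(b*k) - sqrt(-b^2*k^2 + 1)/k, Ne(k, 0)), (pi*b/2, True))


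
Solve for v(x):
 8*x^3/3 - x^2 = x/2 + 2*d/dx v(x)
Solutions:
 v(x) = C1 + x^4/3 - x^3/6 - x^2/8


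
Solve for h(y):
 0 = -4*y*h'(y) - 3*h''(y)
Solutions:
 h(y) = C1 + C2*erf(sqrt(6)*y/3)


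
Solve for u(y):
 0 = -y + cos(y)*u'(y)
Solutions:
 u(y) = C1 + Integral(y/cos(y), y)


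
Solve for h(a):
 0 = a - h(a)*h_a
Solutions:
 h(a) = -sqrt(C1 + a^2)
 h(a) = sqrt(C1 + a^2)


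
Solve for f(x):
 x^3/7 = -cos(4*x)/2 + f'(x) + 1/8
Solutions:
 f(x) = C1 + x^4/28 - x/8 + sin(4*x)/8


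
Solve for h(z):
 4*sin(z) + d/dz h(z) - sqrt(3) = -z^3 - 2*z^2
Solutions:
 h(z) = C1 - z^4/4 - 2*z^3/3 + sqrt(3)*z + 4*cos(z)


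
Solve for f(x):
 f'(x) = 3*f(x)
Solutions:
 f(x) = C1*exp(3*x)


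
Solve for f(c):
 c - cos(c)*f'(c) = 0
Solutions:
 f(c) = C1 + Integral(c/cos(c), c)


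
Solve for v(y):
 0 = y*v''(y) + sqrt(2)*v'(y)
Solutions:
 v(y) = C1 + C2*y^(1 - sqrt(2))


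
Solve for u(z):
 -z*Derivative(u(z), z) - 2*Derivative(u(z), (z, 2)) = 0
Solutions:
 u(z) = C1 + C2*erf(z/2)


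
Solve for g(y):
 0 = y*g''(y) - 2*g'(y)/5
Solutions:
 g(y) = C1 + C2*y^(7/5)


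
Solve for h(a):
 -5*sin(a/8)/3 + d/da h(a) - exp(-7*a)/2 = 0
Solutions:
 h(a) = C1 - 40*cos(a/8)/3 - exp(-7*a)/14


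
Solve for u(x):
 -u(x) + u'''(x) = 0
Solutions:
 u(x) = C3*exp(x) + (C1*sin(sqrt(3)*x/2) + C2*cos(sqrt(3)*x/2))*exp(-x/2)


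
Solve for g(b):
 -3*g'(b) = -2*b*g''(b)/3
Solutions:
 g(b) = C1 + C2*b^(11/2)


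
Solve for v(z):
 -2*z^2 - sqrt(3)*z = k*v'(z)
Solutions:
 v(z) = C1 - 2*z^3/(3*k) - sqrt(3)*z^2/(2*k)


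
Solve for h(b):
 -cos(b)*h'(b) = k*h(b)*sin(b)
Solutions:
 h(b) = C1*exp(k*log(cos(b)))


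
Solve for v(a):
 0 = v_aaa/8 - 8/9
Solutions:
 v(a) = C1 + C2*a + C3*a^2 + 32*a^3/27


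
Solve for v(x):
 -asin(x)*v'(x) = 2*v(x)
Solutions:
 v(x) = C1*exp(-2*Integral(1/asin(x), x))


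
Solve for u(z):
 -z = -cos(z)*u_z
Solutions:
 u(z) = C1 + Integral(z/cos(z), z)


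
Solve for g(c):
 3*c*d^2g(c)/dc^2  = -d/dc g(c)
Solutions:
 g(c) = C1 + C2*c^(2/3)


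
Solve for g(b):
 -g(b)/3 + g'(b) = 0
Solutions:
 g(b) = C1*exp(b/3)


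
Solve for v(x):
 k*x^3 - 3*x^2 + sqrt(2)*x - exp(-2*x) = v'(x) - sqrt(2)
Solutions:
 v(x) = C1 + k*x^4/4 - x^3 + sqrt(2)*x^2/2 + sqrt(2)*x + exp(-2*x)/2


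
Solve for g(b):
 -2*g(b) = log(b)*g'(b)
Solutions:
 g(b) = C1*exp(-2*li(b))


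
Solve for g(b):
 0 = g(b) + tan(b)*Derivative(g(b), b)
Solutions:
 g(b) = C1/sin(b)


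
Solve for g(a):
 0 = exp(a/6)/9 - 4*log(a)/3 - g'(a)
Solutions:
 g(a) = C1 - 4*a*log(a)/3 + 4*a/3 + 2*exp(a/6)/3


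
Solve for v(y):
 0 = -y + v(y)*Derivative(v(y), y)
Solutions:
 v(y) = -sqrt(C1 + y^2)
 v(y) = sqrt(C1 + y^2)


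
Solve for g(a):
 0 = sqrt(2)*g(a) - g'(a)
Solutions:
 g(a) = C1*exp(sqrt(2)*a)


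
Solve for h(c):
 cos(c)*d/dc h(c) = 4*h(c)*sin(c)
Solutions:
 h(c) = C1/cos(c)^4


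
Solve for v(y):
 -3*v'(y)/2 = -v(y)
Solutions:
 v(y) = C1*exp(2*y/3)


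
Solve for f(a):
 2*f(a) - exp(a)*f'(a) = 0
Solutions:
 f(a) = C1*exp(-2*exp(-a))


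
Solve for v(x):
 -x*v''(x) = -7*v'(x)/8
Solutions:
 v(x) = C1 + C2*x^(15/8)


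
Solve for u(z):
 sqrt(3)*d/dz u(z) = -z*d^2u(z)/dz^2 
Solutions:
 u(z) = C1 + C2*z^(1 - sqrt(3))


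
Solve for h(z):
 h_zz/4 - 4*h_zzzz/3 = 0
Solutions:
 h(z) = C1 + C2*z + C3*exp(-sqrt(3)*z/4) + C4*exp(sqrt(3)*z/4)


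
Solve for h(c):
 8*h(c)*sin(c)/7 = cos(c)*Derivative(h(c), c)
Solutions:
 h(c) = C1/cos(c)^(8/7)


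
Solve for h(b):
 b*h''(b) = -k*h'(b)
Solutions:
 h(b) = C1 + b^(1 - re(k))*(C2*sin(log(b)*Abs(im(k))) + C3*cos(log(b)*im(k)))


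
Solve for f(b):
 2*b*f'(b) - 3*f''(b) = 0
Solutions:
 f(b) = C1 + C2*erfi(sqrt(3)*b/3)


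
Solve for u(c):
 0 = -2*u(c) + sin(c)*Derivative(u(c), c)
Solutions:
 u(c) = C1*(cos(c) - 1)/(cos(c) + 1)


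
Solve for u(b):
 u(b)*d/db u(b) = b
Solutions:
 u(b) = -sqrt(C1 + b^2)
 u(b) = sqrt(C1 + b^2)


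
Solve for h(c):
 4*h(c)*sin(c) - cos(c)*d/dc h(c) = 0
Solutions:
 h(c) = C1/cos(c)^4


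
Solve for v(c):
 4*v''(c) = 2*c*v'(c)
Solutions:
 v(c) = C1 + C2*erfi(c/2)


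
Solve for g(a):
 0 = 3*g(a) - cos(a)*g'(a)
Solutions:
 g(a) = C1*(sin(a) + 1)^(3/2)/(sin(a) - 1)^(3/2)


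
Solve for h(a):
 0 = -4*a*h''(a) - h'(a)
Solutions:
 h(a) = C1 + C2*a^(3/4)


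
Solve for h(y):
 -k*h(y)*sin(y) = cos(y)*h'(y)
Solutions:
 h(y) = C1*exp(k*log(cos(y)))


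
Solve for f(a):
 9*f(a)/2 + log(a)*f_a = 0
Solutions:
 f(a) = C1*exp(-9*li(a)/2)


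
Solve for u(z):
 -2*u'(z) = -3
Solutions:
 u(z) = C1 + 3*z/2


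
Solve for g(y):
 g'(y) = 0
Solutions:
 g(y) = C1


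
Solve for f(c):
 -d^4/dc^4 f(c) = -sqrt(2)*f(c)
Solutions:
 f(c) = C1*exp(-2^(1/8)*c) + C2*exp(2^(1/8)*c) + C3*sin(2^(1/8)*c) + C4*cos(2^(1/8)*c)


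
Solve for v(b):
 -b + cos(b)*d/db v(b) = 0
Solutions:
 v(b) = C1 + Integral(b/cos(b), b)


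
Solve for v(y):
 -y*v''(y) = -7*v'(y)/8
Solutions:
 v(y) = C1 + C2*y^(15/8)


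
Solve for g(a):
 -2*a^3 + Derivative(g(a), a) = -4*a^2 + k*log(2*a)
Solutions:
 g(a) = C1 + a^4/2 - 4*a^3/3 + a*k*log(a) - a*k + a*k*log(2)


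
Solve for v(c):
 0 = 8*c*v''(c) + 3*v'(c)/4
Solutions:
 v(c) = C1 + C2*c^(29/32)


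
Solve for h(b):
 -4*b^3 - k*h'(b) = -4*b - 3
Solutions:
 h(b) = C1 - b^4/k + 2*b^2/k + 3*b/k


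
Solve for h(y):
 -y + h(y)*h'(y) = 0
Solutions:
 h(y) = -sqrt(C1 + y^2)
 h(y) = sqrt(C1 + y^2)


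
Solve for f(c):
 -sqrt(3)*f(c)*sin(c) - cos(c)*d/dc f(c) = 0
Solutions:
 f(c) = C1*cos(c)^(sqrt(3))


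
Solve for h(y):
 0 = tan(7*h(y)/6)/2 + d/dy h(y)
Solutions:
 h(y) = -6*asin(C1*exp(-7*y/12))/7 + 6*pi/7
 h(y) = 6*asin(C1*exp(-7*y/12))/7


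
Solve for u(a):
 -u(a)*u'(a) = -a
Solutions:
 u(a) = -sqrt(C1 + a^2)
 u(a) = sqrt(C1 + a^2)


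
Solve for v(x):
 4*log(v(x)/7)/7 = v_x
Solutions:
 7*Integral(1/(-log(_y) + log(7)), (_y, v(x)))/4 = C1 - x


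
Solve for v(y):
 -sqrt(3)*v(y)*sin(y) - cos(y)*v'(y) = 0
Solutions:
 v(y) = C1*cos(y)^(sqrt(3))


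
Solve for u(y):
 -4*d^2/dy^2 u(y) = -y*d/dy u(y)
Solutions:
 u(y) = C1 + C2*erfi(sqrt(2)*y/4)


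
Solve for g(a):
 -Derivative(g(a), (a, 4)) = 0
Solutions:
 g(a) = C1 + C2*a + C3*a^2 + C4*a^3


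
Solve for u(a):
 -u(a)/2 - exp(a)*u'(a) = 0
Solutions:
 u(a) = C1*exp(exp(-a)/2)


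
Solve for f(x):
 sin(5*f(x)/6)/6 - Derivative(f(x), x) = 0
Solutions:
 -x/6 + 3*log(cos(5*f(x)/6) - 1)/5 - 3*log(cos(5*f(x)/6) + 1)/5 = C1


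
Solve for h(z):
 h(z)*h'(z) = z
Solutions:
 h(z) = -sqrt(C1 + z^2)
 h(z) = sqrt(C1 + z^2)


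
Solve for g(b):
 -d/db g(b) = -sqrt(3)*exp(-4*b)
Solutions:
 g(b) = C1 - sqrt(3)*exp(-4*b)/4


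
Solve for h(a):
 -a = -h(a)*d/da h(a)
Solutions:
 h(a) = -sqrt(C1 + a^2)
 h(a) = sqrt(C1 + a^2)


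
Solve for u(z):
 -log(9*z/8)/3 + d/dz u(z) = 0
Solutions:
 u(z) = C1 + z*log(z)/3 - z*log(2) - z/3 + 2*z*log(3)/3


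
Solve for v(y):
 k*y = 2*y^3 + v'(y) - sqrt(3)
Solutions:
 v(y) = C1 + k*y^2/2 - y^4/2 + sqrt(3)*y


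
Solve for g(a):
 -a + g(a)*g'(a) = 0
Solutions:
 g(a) = -sqrt(C1 + a^2)
 g(a) = sqrt(C1 + a^2)


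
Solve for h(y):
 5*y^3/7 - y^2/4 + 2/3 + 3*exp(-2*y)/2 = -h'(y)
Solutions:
 h(y) = C1 - 5*y^4/28 + y^3/12 - 2*y/3 + 3*exp(-2*y)/4


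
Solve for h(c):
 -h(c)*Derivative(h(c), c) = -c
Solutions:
 h(c) = -sqrt(C1 + c^2)
 h(c) = sqrt(C1 + c^2)


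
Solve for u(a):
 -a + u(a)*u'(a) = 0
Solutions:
 u(a) = -sqrt(C1 + a^2)
 u(a) = sqrt(C1 + a^2)


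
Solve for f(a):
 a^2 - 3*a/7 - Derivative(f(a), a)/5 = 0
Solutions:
 f(a) = C1 + 5*a^3/3 - 15*a^2/14


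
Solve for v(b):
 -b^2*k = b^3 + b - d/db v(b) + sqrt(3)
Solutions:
 v(b) = C1 + b^4/4 + b^3*k/3 + b^2/2 + sqrt(3)*b


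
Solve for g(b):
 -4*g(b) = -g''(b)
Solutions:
 g(b) = C1*exp(-2*b) + C2*exp(2*b)


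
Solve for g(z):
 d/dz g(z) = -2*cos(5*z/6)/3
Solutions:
 g(z) = C1 - 4*sin(5*z/6)/5


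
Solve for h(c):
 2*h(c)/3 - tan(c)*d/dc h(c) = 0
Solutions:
 h(c) = C1*sin(c)^(2/3)


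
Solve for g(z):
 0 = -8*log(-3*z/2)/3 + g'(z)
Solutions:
 g(z) = C1 + 8*z*log(-z)/3 + 8*z*(-1 - log(2) + log(3))/3


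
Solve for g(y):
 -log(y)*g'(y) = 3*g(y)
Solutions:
 g(y) = C1*exp(-3*li(y))


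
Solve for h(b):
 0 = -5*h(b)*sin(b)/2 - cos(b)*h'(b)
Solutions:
 h(b) = C1*cos(b)^(5/2)


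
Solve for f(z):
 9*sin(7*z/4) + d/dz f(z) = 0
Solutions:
 f(z) = C1 + 36*cos(7*z/4)/7


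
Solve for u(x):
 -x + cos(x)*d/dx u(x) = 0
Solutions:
 u(x) = C1 + Integral(x/cos(x), x)


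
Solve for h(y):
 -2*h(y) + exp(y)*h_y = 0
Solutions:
 h(y) = C1*exp(-2*exp(-y))


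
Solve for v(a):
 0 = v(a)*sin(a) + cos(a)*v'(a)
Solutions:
 v(a) = C1*cos(a)


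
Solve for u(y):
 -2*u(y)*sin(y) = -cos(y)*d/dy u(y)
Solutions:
 u(y) = C1/cos(y)^2


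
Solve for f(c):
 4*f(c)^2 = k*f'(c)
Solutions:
 f(c) = -k/(C1*k + 4*c)


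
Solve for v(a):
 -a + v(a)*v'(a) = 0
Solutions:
 v(a) = -sqrt(C1 + a^2)
 v(a) = sqrt(C1 + a^2)


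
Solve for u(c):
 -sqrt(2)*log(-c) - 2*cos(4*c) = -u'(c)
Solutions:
 u(c) = C1 + sqrt(2)*c*(log(-c) - 1) + sin(4*c)/2


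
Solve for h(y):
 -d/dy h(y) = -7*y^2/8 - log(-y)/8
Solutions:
 h(y) = C1 + 7*y^3/24 + y*log(-y)/8 - y/8


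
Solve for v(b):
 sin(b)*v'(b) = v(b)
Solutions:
 v(b) = C1*sqrt(cos(b) - 1)/sqrt(cos(b) + 1)


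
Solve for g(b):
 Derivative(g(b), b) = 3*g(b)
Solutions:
 g(b) = C1*exp(3*b)


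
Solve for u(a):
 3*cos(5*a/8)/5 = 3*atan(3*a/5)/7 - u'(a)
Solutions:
 u(a) = C1 + 3*a*atan(3*a/5)/7 - 5*log(9*a^2 + 25)/14 - 24*sin(5*a/8)/25


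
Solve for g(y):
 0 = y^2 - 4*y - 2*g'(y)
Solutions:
 g(y) = C1 + y^3/6 - y^2


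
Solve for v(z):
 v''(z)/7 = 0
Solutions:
 v(z) = C1 + C2*z


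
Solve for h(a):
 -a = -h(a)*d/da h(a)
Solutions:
 h(a) = -sqrt(C1 + a^2)
 h(a) = sqrt(C1 + a^2)


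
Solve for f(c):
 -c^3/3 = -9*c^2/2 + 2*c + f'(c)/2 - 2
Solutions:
 f(c) = C1 - c^4/6 + 3*c^3 - 2*c^2 + 4*c


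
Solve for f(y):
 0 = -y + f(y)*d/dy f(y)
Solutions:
 f(y) = -sqrt(C1 + y^2)
 f(y) = sqrt(C1 + y^2)


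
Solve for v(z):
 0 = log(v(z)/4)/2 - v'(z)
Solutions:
 2*Integral(1/(-log(_y) + 2*log(2)), (_y, v(z))) = C1 - z


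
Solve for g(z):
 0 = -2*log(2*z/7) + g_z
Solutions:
 g(z) = C1 + 2*z*log(z) + z*log(4/49) - 2*z


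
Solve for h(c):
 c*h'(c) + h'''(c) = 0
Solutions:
 h(c) = C1 + Integral(C2*airyai(-c) + C3*airybi(-c), c)


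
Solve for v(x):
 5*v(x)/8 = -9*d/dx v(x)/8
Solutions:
 v(x) = C1*exp(-5*x/9)


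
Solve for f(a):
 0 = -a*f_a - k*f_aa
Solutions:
 f(a) = C1 + C2*sqrt(k)*erf(sqrt(2)*a*sqrt(1/k)/2)


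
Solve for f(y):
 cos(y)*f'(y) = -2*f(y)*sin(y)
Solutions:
 f(y) = C1*cos(y)^2


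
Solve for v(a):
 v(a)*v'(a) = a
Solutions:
 v(a) = -sqrt(C1 + a^2)
 v(a) = sqrt(C1 + a^2)


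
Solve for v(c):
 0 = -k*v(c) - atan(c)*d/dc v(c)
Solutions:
 v(c) = C1*exp(-k*Integral(1/atan(c), c))


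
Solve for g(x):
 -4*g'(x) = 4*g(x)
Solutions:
 g(x) = C1*exp(-x)


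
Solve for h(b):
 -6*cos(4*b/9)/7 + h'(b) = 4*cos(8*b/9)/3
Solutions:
 h(b) = C1 + 27*sin(4*b/9)/14 + 3*sin(8*b/9)/2


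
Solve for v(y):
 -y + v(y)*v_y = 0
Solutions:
 v(y) = -sqrt(C1 + y^2)
 v(y) = sqrt(C1 + y^2)


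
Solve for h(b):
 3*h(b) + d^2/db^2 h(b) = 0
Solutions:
 h(b) = C1*sin(sqrt(3)*b) + C2*cos(sqrt(3)*b)


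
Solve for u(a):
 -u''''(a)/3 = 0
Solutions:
 u(a) = C1 + C2*a + C3*a^2 + C4*a^3


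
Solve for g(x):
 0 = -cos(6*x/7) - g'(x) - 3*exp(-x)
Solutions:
 g(x) = C1 - 7*sin(6*x/7)/6 + 3*exp(-x)


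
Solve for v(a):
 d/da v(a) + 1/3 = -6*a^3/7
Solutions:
 v(a) = C1 - 3*a^4/14 - a/3


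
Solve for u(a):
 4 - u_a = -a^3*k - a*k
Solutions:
 u(a) = C1 + a^4*k/4 + a^2*k/2 + 4*a


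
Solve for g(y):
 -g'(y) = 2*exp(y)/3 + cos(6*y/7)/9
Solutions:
 g(y) = C1 - 2*exp(y)/3 - 7*sin(6*y/7)/54


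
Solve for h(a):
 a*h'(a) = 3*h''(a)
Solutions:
 h(a) = C1 + C2*erfi(sqrt(6)*a/6)


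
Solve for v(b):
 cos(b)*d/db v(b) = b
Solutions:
 v(b) = C1 + Integral(b/cos(b), b)


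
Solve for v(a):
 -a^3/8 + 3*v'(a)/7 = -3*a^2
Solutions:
 v(a) = C1 + 7*a^4/96 - 7*a^3/3


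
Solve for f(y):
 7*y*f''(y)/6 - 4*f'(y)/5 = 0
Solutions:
 f(y) = C1 + C2*y^(59/35)


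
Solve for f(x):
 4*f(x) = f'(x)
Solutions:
 f(x) = C1*exp(4*x)


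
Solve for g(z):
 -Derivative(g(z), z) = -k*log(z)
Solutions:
 g(z) = C1 + k*z*log(z) - k*z


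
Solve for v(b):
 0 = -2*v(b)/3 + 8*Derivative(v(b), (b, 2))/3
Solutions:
 v(b) = C1*exp(-b/2) + C2*exp(b/2)


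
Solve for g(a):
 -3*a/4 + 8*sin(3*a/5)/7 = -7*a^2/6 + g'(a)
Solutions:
 g(a) = C1 + 7*a^3/18 - 3*a^2/8 - 40*cos(3*a/5)/21


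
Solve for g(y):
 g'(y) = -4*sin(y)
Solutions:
 g(y) = C1 + 4*cos(y)


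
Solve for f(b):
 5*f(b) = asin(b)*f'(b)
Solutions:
 f(b) = C1*exp(5*Integral(1/asin(b), b))


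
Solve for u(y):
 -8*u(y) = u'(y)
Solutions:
 u(y) = C1*exp(-8*y)


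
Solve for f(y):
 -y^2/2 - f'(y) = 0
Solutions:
 f(y) = C1 - y^3/6


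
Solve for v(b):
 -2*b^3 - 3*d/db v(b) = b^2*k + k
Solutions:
 v(b) = C1 - b^4/6 - b^3*k/9 - b*k/3


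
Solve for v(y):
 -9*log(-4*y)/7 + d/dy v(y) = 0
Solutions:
 v(y) = C1 + 9*y*log(-y)/7 + 9*y*(-1 + 2*log(2))/7


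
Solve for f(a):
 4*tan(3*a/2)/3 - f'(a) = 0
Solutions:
 f(a) = C1 - 8*log(cos(3*a/2))/9


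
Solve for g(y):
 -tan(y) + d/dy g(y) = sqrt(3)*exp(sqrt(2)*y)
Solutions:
 g(y) = C1 + sqrt(6)*exp(sqrt(2)*y)/2 - log(cos(y))


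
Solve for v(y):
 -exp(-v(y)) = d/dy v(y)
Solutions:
 v(y) = log(C1 - y)


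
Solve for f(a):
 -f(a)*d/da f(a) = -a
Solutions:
 f(a) = -sqrt(C1 + a^2)
 f(a) = sqrt(C1 + a^2)


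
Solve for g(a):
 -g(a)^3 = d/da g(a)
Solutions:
 g(a) = -sqrt(2)*sqrt(-1/(C1 - a))/2
 g(a) = sqrt(2)*sqrt(-1/(C1 - a))/2


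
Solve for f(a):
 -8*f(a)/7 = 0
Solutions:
 f(a) = 0


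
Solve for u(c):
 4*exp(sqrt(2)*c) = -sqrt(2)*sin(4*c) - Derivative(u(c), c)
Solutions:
 u(c) = C1 - 2*sqrt(2)*exp(sqrt(2)*c) + sqrt(2)*cos(4*c)/4


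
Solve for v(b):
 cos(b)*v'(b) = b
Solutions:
 v(b) = C1 + Integral(b/cos(b), b)


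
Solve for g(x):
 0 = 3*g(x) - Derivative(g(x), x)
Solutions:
 g(x) = C1*exp(3*x)


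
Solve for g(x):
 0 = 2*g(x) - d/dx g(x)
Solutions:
 g(x) = C1*exp(2*x)


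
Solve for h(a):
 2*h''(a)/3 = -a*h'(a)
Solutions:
 h(a) = C1 + C2*erf(sqrt(3)*a/2)


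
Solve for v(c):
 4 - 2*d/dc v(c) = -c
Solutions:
 v(c) = C1 + c^2/4 + 2*c


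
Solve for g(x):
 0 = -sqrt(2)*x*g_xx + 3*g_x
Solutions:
 g(x) = C1 + C2*x^(1 + 3*sqrt(2)/2)


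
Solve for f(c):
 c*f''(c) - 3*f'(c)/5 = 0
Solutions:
 f(c) = C1 + C2*c^(8/5)


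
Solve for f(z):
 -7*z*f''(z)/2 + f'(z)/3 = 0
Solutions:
 f(z) = C1 + C2*z^(23/21)


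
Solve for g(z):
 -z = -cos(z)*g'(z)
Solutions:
 g(z) = C1 + Integral(z/cos(z), z)


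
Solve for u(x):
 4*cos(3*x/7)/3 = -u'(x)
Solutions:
 u(x) = C1 - 28*sin(3*x/7)/9


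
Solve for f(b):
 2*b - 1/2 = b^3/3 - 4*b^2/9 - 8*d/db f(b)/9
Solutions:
 f(b) = C1 + 3*b^4/32 - b^3/6 - 9*b^2/8 + 9*b/16


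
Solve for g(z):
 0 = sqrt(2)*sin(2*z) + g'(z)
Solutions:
 g(z) = C1 + sqrt(2)*cos(2*z)/2


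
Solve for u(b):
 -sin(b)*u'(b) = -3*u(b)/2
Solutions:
 u(b) = C1*(cos(b) - 1)^(3/4)/(cos(b) + 1)^(3/4)


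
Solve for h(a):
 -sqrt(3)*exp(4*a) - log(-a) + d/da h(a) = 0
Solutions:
 h(a) = C1 + a*log(-a) - a + sqrt(3)*exp(4*a)/4


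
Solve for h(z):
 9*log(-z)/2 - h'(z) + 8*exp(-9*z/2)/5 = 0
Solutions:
 h(z) = C1 + 9*z*log(-z)/2 - 9*z/2 - 16*exp(-9*z/2)/45


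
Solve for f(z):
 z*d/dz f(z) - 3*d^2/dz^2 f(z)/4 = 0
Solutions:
 f(z) = C1 + C2*erfi(sqrt(6)*z/3)


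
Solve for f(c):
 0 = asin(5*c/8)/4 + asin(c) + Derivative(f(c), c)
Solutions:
 f(c) = C1 - c*asin(5*c/8)/4 - c*asin(c) - sqrt(1 - c^2) - sqrt(64 - 25*c^2)/20


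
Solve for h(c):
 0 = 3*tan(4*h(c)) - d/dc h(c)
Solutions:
 h(c) = -asin(C1*exp(12*c))/4 + pi/4
 h(c) = asin(C1*exp(12*c))/4


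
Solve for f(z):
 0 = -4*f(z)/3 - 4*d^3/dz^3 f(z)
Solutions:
 f(z) = C3*exp(-3^(2/3)*z/3) + (C1*sin(3^(1/6)*z/2) + C2*cos(3^(1/6)*z/2))*exp(3^(2/3)*z/6)


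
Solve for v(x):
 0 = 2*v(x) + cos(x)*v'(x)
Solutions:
 v(x) = C1*(sin(x) - 1)/(sin(x) + 1)


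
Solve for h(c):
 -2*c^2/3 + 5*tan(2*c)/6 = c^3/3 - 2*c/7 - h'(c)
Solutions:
 h(c) = C1 + c^4/12 + 2*c^3/9 - c^2/7 + 5*log(cos(2*c))/12


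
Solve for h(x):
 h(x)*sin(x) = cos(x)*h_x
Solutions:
 h(x) = C1/cos(x)


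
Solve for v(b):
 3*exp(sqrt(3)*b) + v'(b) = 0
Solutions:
 v(b) = C1 - sqrt(3)*exp(sqrt(3)*b)


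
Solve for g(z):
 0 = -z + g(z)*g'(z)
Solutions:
 g(z) = -sqrt(C1 + z^2)
 g(z) = sqrt(C1 + z^2)


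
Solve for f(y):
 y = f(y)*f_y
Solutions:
 f(y) = -sqrt(C1 + y^2)
 f(y) = sqrt(C1 + y^2)


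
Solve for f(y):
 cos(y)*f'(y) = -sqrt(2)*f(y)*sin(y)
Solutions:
 f(y) = C1*cos(y)^(sqrt(2))


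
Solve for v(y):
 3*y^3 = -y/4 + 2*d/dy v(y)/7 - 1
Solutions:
 v(y) = C1 + 21*y^4/8 + 7*y^2/16 + 7*y/2


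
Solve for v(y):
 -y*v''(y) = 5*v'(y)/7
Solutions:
 v(y) = C1 + C2*y^(2/7)


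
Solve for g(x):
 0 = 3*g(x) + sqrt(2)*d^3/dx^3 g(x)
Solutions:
 g(x) = C3*exp(-2^(5/6)*3^(1/3)*x/2) + (C1*sin(6^(5/6)*x/4) + C2*cos(6^(5/6)*x/4))*exp(2^(5/6)*3^(1/3)*x/4)


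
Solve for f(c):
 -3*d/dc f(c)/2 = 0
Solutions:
 f(c) = C1


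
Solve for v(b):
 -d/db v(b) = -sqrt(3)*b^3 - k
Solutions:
 v(b) = C1 + sqrt(3)*b^4/4 + b*k


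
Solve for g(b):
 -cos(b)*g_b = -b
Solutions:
 g(b) = C1 + Integral(b/cos(b), b)


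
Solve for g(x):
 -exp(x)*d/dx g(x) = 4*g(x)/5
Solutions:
 g(x) = C1*exp(4*exp(-x)/5)


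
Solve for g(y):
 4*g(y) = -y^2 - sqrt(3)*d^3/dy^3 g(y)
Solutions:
 g(y) = C3*exp(-2^(2/3)*3^(5/6)*y/3) - y^2/4 + (C1*sin(2^(2/3)*3^(1/3)*y/2) + C2*cos(2^(2/3)*3^(1/3)*y/2))*exp(2^(2/3)*3^(5/6)*y/6)


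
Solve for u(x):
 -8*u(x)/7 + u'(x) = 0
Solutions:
 u(x) = C1*exp(8*x/7)


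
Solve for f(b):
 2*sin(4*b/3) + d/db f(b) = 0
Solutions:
 f(b) = C1 + 3*cos(4*b/3)/2


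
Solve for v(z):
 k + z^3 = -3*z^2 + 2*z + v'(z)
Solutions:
 v(z) = C1 + k*z + z^4/4 + z^3 - z^2


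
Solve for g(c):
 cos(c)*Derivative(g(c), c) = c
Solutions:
 g(c) = C1 + Integral(c/cos(c), c)


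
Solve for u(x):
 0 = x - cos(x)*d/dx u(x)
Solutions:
 u(x) = C1 + Integral(x/cos(x), x)


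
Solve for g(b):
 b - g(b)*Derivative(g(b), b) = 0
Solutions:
 g(b) = -sqrt(C1 + b^2)
 g(b) = sqrt(C1 + b^2)
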